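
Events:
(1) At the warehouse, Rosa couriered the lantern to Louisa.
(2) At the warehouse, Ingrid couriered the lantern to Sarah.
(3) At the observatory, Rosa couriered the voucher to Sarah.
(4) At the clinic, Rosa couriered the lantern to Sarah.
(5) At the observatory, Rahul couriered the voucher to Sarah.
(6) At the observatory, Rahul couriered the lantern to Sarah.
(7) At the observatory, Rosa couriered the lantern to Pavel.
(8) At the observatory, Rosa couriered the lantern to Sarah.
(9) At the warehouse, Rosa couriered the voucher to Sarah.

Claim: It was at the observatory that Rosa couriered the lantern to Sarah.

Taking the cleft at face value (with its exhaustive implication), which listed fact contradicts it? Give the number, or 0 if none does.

4

Focus of the cleft: "at the observatory" (the setting). Presupposed background: same agent, thing, recipient (Rosa / the lantern / Sarah).
Exhaustivity: at the observatory is the only setting satisfying that background.
But fact (4) also has same agent, thing, recipient (Rosa / the lantern / Sarah), with setting = at the clinic — so the exhaustive reading fails.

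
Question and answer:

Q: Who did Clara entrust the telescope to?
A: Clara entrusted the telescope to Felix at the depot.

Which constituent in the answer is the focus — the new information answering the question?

The wh-word "who" asks about the recipient.
In the answer, "Clara" and "the telescope" are given — repeated from the question.
"at the depot" is also new, but it specifies the location, which is not what the question asks about — so it is not the focus.
The constituent filling the recipient gap is "to Felix"; that is the focus.

to Felix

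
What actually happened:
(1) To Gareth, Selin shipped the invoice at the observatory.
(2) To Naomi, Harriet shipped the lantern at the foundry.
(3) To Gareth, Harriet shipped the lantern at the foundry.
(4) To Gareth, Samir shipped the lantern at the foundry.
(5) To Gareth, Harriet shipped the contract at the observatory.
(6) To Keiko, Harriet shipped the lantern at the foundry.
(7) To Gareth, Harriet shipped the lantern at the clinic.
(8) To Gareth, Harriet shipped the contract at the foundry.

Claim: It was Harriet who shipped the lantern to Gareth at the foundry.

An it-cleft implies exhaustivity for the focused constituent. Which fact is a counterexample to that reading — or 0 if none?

Focus of the cleft: "Harriet" (the agent). Presupposed background: the lantern as thing and Gareth as recipient and at the foundry as setting.
The exhaustive reading says no other agent fits that background.
Fact (4) shares the background but with agent = Samir; exhaustivity is violated.

4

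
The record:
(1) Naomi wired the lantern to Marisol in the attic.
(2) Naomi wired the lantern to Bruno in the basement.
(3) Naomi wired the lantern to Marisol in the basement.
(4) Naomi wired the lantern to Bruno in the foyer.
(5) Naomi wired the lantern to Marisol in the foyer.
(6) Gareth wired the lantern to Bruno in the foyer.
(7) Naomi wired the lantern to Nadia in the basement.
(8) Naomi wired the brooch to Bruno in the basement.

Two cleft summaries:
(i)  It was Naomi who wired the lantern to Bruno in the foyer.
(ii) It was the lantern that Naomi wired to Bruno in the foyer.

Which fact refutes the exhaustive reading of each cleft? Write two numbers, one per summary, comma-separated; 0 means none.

Summary (i) focuses "Naomi" (the agent); background same thing, recipient, setting (the lantern / Bruno / in the foyer). Fact (6) matches that background with agent = Gareth — refutes (i).
Summary (ii) focuses "the lantern" (the thing); background same agent, recipient, setting (Naomi / Bruno / in the foyer). No fact matches that background with a different thing, so 0.

6, 0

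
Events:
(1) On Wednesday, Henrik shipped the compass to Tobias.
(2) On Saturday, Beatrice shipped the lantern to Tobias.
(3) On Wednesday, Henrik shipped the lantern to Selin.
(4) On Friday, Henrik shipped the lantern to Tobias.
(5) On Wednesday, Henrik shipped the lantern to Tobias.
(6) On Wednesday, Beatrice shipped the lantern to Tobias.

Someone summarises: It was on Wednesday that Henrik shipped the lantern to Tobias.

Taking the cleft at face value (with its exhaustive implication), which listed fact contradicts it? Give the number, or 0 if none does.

4

The cleft puts "on Wednesday" in focus and presupposes the open proposition with agent = Henrik, thing = the lantern, recipient = Tobias.
The exhaustive reading says no other setting fits that background.
But fact (4) also has agent = Henrik, thing = the lantern, recipient = Tobias, with setting = on Friday — so the exhaustive reading fails.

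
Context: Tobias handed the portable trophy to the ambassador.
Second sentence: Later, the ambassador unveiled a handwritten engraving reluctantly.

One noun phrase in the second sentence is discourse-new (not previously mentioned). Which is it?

"the ambassador" in the second sentence is given — already mentioned in the context.
"a handwritten engraving" has no antecedent in the context; it is discourse-new (the indefinite article also signals a new referent).

a handwritten engraving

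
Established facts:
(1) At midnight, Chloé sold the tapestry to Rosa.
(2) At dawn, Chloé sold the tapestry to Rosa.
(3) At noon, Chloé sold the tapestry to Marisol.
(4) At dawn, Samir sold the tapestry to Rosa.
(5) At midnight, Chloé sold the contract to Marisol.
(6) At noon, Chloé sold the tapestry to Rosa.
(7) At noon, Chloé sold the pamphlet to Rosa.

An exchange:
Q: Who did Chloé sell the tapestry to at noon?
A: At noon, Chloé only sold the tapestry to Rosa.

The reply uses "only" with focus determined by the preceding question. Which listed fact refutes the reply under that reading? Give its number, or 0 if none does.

3

Answering "Who did ... to ...?" puts focus on the recipient — here, "Rosa".
"Only" then excludes alternative recipients while the background — same agent, thing, setting (Chloé / the tapestry / at noon) — is held fixed.
Fact (3) keeps same agent, thing, setting (Chloé / the tapestry / at noon) but has recipient = Marisol; that refutes the reply.
(Fact (7) would refute a reading with focus on the thing — but that is not what the question asks.)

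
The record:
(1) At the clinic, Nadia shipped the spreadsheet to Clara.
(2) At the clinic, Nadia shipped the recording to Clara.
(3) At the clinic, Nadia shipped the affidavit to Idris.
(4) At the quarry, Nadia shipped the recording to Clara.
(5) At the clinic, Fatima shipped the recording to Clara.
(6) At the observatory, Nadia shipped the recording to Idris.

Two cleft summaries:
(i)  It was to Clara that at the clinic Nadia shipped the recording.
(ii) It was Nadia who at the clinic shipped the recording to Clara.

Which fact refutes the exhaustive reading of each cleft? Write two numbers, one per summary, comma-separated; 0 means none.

0, 5

(i): focus "Clara". No fact shares same agent, thing, setting (Nadia / the recording / at the clinic) with a different recipient. 0.
(ii): focus "Nadia". Looking for same thing, recipient, setting (the recording / Clara / at the clinic) with some other agent — fact (5) has Fatima there. Refuted.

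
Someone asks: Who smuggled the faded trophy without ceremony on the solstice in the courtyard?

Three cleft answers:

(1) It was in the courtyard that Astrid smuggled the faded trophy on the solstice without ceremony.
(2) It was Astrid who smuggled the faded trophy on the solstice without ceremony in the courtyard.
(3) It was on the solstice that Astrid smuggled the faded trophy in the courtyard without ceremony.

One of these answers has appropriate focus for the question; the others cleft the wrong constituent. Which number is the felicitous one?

The question word "who" targets the subject (agent).
Option (1) clefts "in the courtyard" — the location, not what was asked.
Option (2) clefts "Astrid" — that matches what the question asks about.
Option (3) clefts "on the solstice" — the time, not what was asked.
So the congruent reply is (2).

2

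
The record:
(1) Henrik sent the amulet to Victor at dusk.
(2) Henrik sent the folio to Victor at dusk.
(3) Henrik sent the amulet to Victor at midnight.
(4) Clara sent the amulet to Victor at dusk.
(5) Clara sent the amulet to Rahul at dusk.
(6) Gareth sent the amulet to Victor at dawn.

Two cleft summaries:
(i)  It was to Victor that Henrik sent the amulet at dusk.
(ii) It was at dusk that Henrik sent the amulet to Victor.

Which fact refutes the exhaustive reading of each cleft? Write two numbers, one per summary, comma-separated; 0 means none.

0, 3

Summary (i) focuses "Victor" (the recipient); background Henrik as agent and the amulet as thing and at dusk as setting. No fact matches that background with a different recipient, so 0.
Summary (ii) focuses "at dusk" (the setting); background Henrik as agent and the amulet as thing and Victor as recipient. Fact (3) matches that background with setting = at midnight — refutes (ii).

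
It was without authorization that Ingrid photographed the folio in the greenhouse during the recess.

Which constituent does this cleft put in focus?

In an it-cleft "It was X that/who ...", the clefted constituent X is the focus; the that/who-clause expresses the presupposed open proposition.
Here the focus is "without authorization". The backgrounded (presupposed) material includes "Ingrid", "the folio", "in the greenhouse" and "during the recess".

without authorization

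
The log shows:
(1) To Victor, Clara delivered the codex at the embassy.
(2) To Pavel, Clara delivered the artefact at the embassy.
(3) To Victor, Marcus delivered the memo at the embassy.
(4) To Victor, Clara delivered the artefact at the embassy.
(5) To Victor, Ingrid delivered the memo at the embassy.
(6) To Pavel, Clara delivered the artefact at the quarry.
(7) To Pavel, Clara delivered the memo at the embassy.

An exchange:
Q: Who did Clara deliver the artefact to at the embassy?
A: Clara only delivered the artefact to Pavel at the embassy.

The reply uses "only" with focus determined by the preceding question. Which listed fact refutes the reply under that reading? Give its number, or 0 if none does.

Answering "Who did ... to ...?" puts focus on the recipient — here, "Pavel".
So "only" ranges over recipients; the rest (same agent, thing, setting (Clara / the artefact / at the embassy)) is presupposed.
Fact (4) shares the background with a different recipient (Victor) — counterexample.
(Fact (7) would refute a reading with focus on the thing — but that is not what the question asks.)

4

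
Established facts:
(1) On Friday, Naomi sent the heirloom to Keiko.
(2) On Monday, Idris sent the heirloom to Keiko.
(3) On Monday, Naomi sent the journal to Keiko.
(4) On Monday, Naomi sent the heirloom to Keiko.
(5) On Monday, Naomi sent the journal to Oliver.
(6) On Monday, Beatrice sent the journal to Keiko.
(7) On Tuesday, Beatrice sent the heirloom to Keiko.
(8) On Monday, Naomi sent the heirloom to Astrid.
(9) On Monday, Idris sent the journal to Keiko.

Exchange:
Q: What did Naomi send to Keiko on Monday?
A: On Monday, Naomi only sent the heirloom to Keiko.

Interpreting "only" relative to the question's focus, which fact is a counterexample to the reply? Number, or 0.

Answering "What did ...?" puts focus on the thing — here, "the heirloom".
"Only" then excludes alternative things while the background — same agent, recipient, setting (Naomi / Keiko / on Monday) — is held fixed.
Fact (3) shares the background with a different thing (the journal) — counterexample.
(Fact (8) would refute a reading with focus on the recipient — but that is not what the question asks.)

3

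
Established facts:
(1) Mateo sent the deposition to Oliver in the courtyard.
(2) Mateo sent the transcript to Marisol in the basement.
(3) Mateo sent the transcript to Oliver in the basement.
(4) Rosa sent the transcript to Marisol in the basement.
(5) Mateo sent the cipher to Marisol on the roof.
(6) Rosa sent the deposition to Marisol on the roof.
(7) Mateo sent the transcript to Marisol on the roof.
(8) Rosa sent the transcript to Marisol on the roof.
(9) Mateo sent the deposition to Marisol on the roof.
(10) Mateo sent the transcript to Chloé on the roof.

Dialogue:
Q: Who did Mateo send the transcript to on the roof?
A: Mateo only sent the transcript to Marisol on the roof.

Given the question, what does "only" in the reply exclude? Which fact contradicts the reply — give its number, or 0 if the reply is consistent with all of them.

10

Answering "Who did ... to ...?" puts focus on the recipient — here, "Marisol".
"Only" then excludes alternative recipients while the background — same agent, thing, setting (Mateo / the transcript / on the roof) — is held fixed.
Fact (10) keeps same agent, thing, setting (Mateo / the transcript / on the roof) but has recipient = Chloé; that refutes the reply.
(Fact (5) would refute a reading with focus on the thing — but that is not what the question asks.)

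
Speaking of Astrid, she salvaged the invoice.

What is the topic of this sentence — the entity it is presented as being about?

Astrid

The construction explicitly marks "Astrid" as what the sentence is about — the topic.
The remainder of the clause is the comment (what is said about the topic).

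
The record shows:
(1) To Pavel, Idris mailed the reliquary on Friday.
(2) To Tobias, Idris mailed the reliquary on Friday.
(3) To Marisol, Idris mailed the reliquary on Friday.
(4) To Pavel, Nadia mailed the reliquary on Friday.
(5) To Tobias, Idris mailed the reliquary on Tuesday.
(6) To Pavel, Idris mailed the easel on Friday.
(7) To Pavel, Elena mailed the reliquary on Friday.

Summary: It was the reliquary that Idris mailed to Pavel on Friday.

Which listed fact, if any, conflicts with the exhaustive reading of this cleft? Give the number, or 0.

6

The cleft puts "the reliquary" in focus and presupposes the open proposition with agent = Idris, recipient = Pavel, setting = on Friday.
Exhaustivity: the reliquary is the only thing satisfying that background.
But fact (6) also has agent = Idris, recipient = Pavel, setting = on Friday, with thing = the easel — so the exhaustive reading fails.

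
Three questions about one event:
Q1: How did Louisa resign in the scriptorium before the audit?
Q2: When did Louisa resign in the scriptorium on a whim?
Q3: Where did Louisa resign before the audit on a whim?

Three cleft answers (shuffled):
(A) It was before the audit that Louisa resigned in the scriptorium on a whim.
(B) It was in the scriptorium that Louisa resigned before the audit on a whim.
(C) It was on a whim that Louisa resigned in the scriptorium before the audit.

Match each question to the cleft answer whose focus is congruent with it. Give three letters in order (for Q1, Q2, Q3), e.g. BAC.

Q1 asks about the manner; cleft (C) focuses "on a whim", which is the manner — so Q1 → C.
Q2 asks about the time; cleft (A) focuses "before the audit", which is the time — so Q2 → A.
Q3 asks about the location; cleft (B) focuses "in the scriptorium", which is the location — so Q3 → B.
Mapping: Q1→C, Q2→A, Q3→B.

CAB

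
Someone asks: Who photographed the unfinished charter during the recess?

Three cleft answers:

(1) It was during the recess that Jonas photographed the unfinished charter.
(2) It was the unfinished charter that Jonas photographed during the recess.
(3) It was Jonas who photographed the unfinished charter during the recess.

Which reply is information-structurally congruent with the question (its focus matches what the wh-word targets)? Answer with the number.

3

The question word "who" targets the subject (agent).
Option (1) clefts "during the recess" — the time, not what was asked.
Option (2) clefts "the unfinished charter" — the direct object, not what was asked.
Option (3) clefts "Jonas" — that matches what the question asks about.
So the congruent reply is (3).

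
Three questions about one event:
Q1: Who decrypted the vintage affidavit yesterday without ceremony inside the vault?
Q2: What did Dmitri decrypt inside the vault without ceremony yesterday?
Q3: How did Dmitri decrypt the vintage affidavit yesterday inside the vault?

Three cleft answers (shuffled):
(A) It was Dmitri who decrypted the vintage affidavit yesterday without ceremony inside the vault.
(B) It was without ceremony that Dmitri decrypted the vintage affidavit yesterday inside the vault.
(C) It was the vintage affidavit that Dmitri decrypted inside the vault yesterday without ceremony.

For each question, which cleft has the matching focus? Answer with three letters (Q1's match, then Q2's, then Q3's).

ACB

Q1 asks about the subject (agent); cleft (A) focuses "Dmitri", which is the subject (agent) — so Q1 → A.
Q2 asks about the direct object; cleft (C) focuses "the vintage affidavit", which is the direct object — so Q2 → C.
Q3 asks about the manner; cleft (B) focuses "without ceremony", which is the manner — so Q3 → B.
Mapping: Q1→A, Q2→C, Q3→B.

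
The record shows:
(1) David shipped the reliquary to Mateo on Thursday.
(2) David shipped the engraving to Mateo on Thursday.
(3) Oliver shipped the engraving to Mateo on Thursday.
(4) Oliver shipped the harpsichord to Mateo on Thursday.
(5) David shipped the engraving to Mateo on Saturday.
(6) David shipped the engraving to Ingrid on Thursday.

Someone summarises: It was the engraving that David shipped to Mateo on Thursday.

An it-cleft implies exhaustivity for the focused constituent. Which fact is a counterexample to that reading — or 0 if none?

Focus of the cleft: "the engraving" (the thing). Presupposed background: agent = David, recipient = Mateo, setting = on Thursday.
Exhaustivity: the engraving is the only thing satisfying that background.
Fact (1) shares the background but with thing = the reliquary; exhaustivity is violated.

1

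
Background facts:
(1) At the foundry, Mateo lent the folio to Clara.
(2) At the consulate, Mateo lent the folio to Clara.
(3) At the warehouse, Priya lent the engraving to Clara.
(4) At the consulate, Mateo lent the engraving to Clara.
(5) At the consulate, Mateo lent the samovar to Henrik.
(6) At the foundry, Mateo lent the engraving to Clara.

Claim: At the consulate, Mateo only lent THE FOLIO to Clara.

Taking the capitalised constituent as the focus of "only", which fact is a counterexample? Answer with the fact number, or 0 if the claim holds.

4

Focus (in capitals) is "the folio" — the thing. "Only" excludes alternative things while holding fixed same agent, recipient, setting (Mateo / Clara / at the consulate).
Fact (4) shares the background but differs in thing (the engraving) — a counterexample.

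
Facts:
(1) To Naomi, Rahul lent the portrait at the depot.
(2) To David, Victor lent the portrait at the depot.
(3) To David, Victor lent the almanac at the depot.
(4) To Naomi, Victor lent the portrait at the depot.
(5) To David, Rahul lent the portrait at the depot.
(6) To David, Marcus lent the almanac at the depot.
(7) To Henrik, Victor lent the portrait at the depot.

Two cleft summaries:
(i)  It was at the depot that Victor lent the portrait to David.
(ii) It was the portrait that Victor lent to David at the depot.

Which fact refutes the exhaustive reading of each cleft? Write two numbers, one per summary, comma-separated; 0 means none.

Summary (i) focuses "at the depot" (the setting); background Victor as agent and the portrait as thing and David as recipient. No fact matches that background with a different setting, so 0.
Summary (ii) focuses "the portrait" (the thing); background Victor as agent and David as recipient and at the depot as setting. Fact (3) matches that background with thing = the almanac — refutes (ii).

0, 3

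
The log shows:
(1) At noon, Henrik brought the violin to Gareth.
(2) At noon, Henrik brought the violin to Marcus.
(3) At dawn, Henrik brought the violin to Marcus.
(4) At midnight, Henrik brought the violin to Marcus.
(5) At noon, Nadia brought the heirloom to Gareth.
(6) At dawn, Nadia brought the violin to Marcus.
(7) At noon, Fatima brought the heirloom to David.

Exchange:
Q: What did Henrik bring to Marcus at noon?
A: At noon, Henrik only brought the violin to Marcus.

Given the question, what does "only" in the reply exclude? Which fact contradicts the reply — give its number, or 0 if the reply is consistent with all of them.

The question "What did ...?" targets the thing, so in the reply the focus falls on "the violin".
"Only" then excludes alternative things while the background — same agent, recipient, setting (Henrik / Marcus / at noon) — is held fixed.
No fact keeps same agent, recipient, setting (Henrik / Marcus / at noon) while changing the thing; every other fact differs on something backgrounded. The reply stands.
(Fact (3) would refute a reading with focus on the setting — but that is not what the question asks.)

0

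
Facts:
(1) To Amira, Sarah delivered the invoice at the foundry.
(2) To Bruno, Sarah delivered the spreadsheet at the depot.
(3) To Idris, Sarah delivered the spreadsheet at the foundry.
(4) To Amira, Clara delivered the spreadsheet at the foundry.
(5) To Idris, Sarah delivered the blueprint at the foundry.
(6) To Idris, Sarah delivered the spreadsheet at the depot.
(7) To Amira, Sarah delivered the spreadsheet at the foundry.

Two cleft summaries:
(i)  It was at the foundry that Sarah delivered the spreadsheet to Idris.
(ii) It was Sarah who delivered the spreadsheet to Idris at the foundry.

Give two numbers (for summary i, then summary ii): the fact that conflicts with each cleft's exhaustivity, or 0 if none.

6, 0

(i): focus "at the foundry". Looking for agent = Sarah, thing = the spreadsheet, recipient = Idris with some other setting — fact (6) has at the depot there. Refuted.
(ii): focus "Sarah". No fact shares thing = the spreadsheet, recipient = Idris, setting = at the foundry with a different agent. 0.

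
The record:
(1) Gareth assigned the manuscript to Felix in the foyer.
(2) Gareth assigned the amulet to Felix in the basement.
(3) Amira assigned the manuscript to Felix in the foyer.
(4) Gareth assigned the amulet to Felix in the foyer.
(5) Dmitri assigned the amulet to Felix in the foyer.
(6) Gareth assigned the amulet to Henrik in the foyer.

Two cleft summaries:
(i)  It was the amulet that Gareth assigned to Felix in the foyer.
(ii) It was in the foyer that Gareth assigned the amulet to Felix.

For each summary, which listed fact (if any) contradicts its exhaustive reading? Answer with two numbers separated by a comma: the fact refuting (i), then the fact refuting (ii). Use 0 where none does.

(i): focus "the amulet". Looking for agent = Gareth, recipient = Felix, setting = in the foyer with some other thing — fact (1) has the manuscript there. Refuted.
(ii): focus "in the foyer". Looking for agent = Gareth, thing = the amulet, recipient = Felix with some other setting — fact (2) has in the basement there. Refuted.

1, 2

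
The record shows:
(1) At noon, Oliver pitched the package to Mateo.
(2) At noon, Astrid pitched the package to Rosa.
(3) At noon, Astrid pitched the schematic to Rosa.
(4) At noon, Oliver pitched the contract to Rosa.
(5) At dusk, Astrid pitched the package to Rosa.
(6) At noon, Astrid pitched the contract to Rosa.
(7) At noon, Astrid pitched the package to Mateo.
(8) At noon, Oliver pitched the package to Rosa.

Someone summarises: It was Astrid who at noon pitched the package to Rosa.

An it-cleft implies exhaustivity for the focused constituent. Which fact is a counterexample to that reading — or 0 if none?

Focus of the cleft: "Astrid" (the agent). Presupposed background: the package as thing and Rosa as recipient and at noon as setting.
The exhaustive reading says no other agent fits that background.
But fact (8) also has the package as thing and Rosa as recipient and at noon as setting, with agent = Oliver — so the exhaustive reading fails.

8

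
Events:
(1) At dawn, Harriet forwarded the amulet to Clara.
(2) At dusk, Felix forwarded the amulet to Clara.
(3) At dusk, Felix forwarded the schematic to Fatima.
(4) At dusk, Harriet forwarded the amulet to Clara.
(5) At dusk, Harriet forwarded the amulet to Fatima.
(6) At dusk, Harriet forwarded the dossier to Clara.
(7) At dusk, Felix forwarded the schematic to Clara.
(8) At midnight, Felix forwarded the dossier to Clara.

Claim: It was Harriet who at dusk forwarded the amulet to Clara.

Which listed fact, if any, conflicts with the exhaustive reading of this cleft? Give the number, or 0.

2

Focus of the cleft: "Harriet" (the agent). Presupposed background: same thing, recipient, setting (the amulet / Clara / at dusk).
Exhaustivity: Harriet is the only agent satisfying that background.
Fact (2) shares the background but with agent = Felix; exhaustivity is violated.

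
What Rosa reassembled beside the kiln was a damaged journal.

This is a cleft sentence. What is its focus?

a damaged journal

In a pseudo-cleft "What ... was X", the post-copular constituent X is the focus.
Here the focus is "a damaged journal". The backgrounded (presupposed) material includes "Rosa" and "beside the kiln".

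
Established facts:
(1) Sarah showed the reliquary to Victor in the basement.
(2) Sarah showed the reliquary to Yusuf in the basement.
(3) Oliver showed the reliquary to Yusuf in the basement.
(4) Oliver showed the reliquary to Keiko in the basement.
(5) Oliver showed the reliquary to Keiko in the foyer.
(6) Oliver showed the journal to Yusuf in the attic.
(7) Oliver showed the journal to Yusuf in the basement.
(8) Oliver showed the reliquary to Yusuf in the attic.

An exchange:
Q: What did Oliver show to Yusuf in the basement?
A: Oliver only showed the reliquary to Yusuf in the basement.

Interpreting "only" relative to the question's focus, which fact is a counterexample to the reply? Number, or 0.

The question "What did ...?" targets the thing, so in the reply the focus falls on "the reliquary".
So "only" ranges over things; the rest (Oliver as agent and Yusuf as recipient and in the basement as setting) is presupposed.
Fact (7) shares the background with a different thing (the journal) — counterexample.
(Fact (4) would refute a reading with focus on the recipient — but that is not what the question asks.)

7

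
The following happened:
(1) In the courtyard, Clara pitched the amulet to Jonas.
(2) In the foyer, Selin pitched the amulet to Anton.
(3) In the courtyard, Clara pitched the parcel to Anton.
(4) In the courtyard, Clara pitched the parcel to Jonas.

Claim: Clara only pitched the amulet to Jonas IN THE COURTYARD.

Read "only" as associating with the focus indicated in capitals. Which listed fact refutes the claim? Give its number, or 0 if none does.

Focus (in capitals) is "in the courtyard" — the setting. "Only" excludes alternative settings while holding fixed agent = Clara, thing = the amulet, recipient = Jonas.
Every other fact changes something in the background, not just the setting. Nothing refutes the claim.

0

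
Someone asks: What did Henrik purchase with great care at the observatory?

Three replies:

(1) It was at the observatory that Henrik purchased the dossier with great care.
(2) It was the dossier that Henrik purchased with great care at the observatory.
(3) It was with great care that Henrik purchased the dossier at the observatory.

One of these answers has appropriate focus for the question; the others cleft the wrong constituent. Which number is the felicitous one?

The question word "what" targets the direct object.
Option (1) clefts "at the observatory" — the location, not what was asked.
Option (2) clefts "the dossier" — that matches what the question asks about.
Option (3) clefts "with great care" — the manner, not what was asked.
So the congruent reply is (2).

2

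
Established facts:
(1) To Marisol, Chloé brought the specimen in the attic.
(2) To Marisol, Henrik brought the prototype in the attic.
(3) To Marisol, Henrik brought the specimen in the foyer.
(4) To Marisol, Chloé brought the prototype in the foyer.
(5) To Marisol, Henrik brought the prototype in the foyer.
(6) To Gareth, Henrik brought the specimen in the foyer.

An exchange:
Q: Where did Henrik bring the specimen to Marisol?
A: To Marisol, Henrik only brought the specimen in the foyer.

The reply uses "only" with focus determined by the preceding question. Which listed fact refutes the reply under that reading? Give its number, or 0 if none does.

Answering "Where did ...?" puts focus on the setting — here, "in the foyer".
So "only" ranges over settings; the rest (same agent, thing, recipient (Henrik / the specimen / Marisol)) is presupposed.
No fact keeps same agent, thing, recipient (Henrik / the specimen / Marisol) while changing the setting; every other fact differs on something backgrounded. The reply stands.
(Fact (6) would refute a reading with focus on the recipient — but that is not what the question asks.)

0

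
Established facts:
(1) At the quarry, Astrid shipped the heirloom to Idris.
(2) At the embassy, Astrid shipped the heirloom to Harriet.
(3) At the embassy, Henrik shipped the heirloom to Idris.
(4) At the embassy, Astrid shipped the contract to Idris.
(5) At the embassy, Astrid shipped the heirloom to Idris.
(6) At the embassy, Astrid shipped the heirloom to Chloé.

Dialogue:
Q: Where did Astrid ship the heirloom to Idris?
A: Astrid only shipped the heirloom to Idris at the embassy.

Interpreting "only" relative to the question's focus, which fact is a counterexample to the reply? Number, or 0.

Answering "Where did ...?" puts focus on the setting — here, "at the embassy".
"Only" then excludes alternative settings while the background — agent = Astrid, thing = the heirloom, recipient = Idris — is held fixed.
Fact (1) keeps agent = Astrid, thing = the heirloom, recipient = Idris but has setting = at the quarry; that refutes the reply.
(Fact (2) would refute a reading with focus on the recipient — but that is not what the question asks.)

1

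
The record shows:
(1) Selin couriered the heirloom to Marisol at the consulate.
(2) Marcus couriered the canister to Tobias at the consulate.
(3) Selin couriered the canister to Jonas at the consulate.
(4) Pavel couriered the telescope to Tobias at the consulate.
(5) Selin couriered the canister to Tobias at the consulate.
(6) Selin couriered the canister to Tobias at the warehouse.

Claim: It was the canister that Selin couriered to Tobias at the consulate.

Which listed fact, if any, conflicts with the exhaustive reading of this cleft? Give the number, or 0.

The cleft puts "the canister" in focus and presupposes the open proposition with Selin as agent and Tobias as recipient and at the consulate as setting.
Exhaustivity: the canister is the only thing satisfying that background.
Every other fact differs from the presupposition on some backgrounded slot, so none challenges the exhaustivity.

0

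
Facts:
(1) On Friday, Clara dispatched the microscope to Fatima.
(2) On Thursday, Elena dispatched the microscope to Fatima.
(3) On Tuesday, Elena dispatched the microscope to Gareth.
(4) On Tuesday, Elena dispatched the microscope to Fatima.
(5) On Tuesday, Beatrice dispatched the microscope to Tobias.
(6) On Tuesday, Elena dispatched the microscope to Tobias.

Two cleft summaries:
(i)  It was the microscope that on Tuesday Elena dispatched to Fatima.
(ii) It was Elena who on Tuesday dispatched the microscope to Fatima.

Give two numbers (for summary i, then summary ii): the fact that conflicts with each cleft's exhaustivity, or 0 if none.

0, 0

(i): focus "the microscope". No fact shares agent = Elena, recipient = Fatima, setting = on Tuesday with a different thing. 0.
(ii): focus "Elena". No fact shares thing = the microscope, recipient = Fatima, setting = on Tuesday with a different agent. 0.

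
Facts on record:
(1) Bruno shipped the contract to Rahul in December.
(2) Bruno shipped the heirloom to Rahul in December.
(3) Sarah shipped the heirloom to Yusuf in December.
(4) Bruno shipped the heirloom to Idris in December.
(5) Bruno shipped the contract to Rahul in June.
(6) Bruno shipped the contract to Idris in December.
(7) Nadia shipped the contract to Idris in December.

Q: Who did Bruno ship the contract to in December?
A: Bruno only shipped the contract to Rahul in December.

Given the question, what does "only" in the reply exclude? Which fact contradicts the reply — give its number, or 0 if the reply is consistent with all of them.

Answering "Who did ... to ...?" puts focus on the recipient — here, "Rahul".
So "only" ranges over recipients; the rest (agent = Bruno, thing = the contract, setting = in December) is presupposed.
Fact (6) shares the background with a different recipient (Idris) — counterexample.
(Fact (2) would refute a reading with focus on the thing — but that is not what the question asks.)

6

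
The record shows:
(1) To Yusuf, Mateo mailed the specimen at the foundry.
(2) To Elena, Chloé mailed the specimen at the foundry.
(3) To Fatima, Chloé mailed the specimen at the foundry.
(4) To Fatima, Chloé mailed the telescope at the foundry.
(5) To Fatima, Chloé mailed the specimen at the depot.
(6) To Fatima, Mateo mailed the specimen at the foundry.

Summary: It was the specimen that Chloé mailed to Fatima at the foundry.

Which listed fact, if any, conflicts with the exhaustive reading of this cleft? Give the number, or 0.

4

The cleft puts "the specimen" in focus and presupposes the open proposition with agent = Chloé, recipient = Fatima, setting = at the foundry.
The exhaustive reading says no other thing fits that background.
But fact (4) also has agent = Chloé, recipient = Fatima, setting = at the foundry, with thing = the telescope — so the exhaustive reading fails.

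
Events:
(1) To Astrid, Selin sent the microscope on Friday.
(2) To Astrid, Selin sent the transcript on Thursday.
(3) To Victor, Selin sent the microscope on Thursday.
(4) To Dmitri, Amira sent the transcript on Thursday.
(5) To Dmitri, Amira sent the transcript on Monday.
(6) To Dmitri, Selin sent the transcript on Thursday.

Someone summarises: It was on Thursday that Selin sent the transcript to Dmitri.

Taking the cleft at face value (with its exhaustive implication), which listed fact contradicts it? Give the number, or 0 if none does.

0

Focus of the cleft: "on Thursday" (the setting). Presupposed background: Selin as agent and the transcript as thing and Dmitri as recipient.
The exhaustive reading says no other setting fits that background.
No listed fact matches the background with a different setting. Exhaustivity holds.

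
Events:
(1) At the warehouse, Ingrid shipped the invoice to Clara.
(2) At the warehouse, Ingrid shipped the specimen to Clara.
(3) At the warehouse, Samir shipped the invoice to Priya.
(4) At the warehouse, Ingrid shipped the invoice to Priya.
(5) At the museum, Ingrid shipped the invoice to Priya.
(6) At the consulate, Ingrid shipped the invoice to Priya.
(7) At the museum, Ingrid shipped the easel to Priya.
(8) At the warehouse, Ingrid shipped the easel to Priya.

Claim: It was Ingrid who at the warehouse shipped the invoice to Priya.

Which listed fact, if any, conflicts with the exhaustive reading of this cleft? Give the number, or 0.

3

Focus of the cleft: "Ingrid" (the agent). Presupposed background: thing = the invoice, recipient = Priya, setting = at the warehouse.
The exhaustive reading says no other agent fits that background.
Fact (3) shares the background but with agent = Samir; exhaustivity is violated.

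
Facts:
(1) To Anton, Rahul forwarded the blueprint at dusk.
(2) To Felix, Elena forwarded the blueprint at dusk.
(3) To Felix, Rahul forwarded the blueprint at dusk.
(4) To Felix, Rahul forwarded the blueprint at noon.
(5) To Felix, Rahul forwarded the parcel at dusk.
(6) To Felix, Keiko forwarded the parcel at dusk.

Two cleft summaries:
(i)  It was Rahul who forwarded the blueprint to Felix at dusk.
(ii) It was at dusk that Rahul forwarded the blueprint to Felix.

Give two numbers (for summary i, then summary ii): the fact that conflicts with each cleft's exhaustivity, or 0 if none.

(i): focus "Rahul". Looking for the blueprint as thing and Felix as recipient and at dusk as setting with some other agent — fact (2) has Elena there. Refuted.
(ii): focus "at dusk". Looking for Rahul as agent and the blueprint as thing and Felix as recipient with some other setting — fact (4) has at noon there. Refuted.

2, 4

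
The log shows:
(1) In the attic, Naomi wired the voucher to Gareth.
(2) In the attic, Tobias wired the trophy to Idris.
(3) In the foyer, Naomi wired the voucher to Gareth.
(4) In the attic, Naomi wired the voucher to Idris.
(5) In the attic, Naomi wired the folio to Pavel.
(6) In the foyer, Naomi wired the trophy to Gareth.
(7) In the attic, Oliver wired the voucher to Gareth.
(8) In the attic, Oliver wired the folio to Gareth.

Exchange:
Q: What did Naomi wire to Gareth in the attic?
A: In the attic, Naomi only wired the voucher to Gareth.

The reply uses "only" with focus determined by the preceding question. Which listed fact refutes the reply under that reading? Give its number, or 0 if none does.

0

The question "What did ...?" targets the thing, so in the reply the focus falls on "the voucher".
So "only" ranges over things; the rest (same agent, recipient, setting (Naomi / Gareth / in the attic)) is presupposed.
No listed fact shares that background with another thing. Nothing contradicts the reply.
(Fact (4) would refute a reading with focus on the recipient — but that is not what the question asks.)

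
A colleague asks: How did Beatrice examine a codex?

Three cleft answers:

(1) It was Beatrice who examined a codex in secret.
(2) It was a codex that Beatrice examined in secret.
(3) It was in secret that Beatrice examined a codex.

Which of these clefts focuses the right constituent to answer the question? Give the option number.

3

The question word "how" targets the manner.
Option (1) clefts "Beatrice" — the subject (agent), not what was asked.
Option (2) clefts "a codex" — the direct object, not what was asked.
Option (3) clefts "in secret" — that matches what the question asks about.
So the congruent reply is (3).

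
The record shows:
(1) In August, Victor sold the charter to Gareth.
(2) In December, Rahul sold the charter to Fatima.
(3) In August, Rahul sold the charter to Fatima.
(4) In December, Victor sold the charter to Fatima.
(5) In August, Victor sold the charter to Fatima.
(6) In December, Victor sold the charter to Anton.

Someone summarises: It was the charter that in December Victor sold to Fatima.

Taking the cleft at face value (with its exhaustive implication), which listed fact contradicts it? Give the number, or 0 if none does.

The cleft puts "the charter" in focus and presupposes the open proposition with Victor as agent and Fatima as recipient and in December as setting.
Exhaustivity: the charter is the only thing satisfying that background.
Every other fact differs from the presupposition on some backgrounded slot, so none challenges the exhaustivity.

0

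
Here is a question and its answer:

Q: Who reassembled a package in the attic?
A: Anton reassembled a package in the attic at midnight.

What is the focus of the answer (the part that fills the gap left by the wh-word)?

The wh-word "who" asks about the subject (agent).
In the answer, "a package" and "in the attic" are given — repeated from the question.
"at midnight" is also new, but it specifies the time, which is not what the question asks about — so it is not the focus.
The constituent filling the subject (agent) gap is "Anton"; that is the focus.

Anton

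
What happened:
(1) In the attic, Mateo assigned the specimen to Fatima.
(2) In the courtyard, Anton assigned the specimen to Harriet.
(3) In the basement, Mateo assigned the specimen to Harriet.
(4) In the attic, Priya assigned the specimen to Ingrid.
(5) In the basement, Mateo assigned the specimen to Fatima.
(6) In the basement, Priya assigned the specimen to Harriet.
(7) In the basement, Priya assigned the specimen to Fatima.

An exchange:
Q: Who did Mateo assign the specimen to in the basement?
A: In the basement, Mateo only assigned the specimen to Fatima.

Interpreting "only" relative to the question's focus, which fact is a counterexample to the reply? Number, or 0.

3

Answering "Who did ... to ...?" puts focus on the recipient — here, "Fatima".
So "only" ranges over recipients; the rest (Mateo as agent and the specimen as thing and in the basement as setting) is presupposed.
Fact (3) shares the background with a different recipient (Harriet) — counterexample.
(Fact (1) would refute a reading with focus on the setting — but that is not what the question asks.)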